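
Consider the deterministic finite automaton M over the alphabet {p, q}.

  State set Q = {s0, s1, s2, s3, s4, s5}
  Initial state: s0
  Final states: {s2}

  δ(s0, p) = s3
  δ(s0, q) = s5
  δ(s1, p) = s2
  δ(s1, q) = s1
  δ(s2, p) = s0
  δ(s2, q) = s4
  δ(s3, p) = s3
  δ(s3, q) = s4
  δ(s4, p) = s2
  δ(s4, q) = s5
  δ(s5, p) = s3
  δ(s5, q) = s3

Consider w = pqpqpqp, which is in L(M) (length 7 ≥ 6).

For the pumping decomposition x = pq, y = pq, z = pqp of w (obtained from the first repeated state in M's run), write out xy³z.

pqpqpqpqpqp

xy^3z = pq·pq·pq·pq·pqp = pqpqpqpqpqp.
Reading y = pq takes M from s4 back to s4, so after x·y·y·y the machine is still in s4, and z then leads to the accepting state s2. Hence pqpqpqpqpqp ∈ L(M).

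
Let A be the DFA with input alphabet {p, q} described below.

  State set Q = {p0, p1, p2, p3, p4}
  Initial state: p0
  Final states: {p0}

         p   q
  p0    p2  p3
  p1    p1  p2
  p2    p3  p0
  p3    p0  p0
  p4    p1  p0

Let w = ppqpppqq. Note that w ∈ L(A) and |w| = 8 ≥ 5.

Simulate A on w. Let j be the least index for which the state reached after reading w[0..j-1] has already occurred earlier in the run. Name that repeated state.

p0

Run of A on w = p p q p p p q q:
  step 0: p0  (start)
  step 1: p2  (read p: p0→p2)
  step 2: p3  (read p: p2→p3)
  step 3: p0  (read q: p3→p0)   ← first repeat (p0 seen earlier)
  step 4: p2  (read p: p0→p2)
  step 5: p3  (read p: p2→p3)
  step 6: p0  (read p: p3→p0)
  step 7: p3  (read q: p0→p3)
  step 8: p0  (read q: p3→p0)

The earliest repeat is at step j = 3: A is in p0, which it already visited at step i = 0.
The DFA has 5 states, so the proof of the pumping lemma guarantees a repeated state among the first 5+1 visited; the segment between the two visits is the pumpable y.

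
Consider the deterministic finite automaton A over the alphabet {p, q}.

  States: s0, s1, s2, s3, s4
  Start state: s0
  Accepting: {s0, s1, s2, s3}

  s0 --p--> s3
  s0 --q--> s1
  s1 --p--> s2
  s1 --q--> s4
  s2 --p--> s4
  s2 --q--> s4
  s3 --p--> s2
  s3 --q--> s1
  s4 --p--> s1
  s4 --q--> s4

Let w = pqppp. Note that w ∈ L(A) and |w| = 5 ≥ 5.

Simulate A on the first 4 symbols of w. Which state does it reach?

State sequence: s0 -p-> s3 -q-> s1 -p-> s2 -p-> s4

After reading 4 characters, A is in state s4.

s4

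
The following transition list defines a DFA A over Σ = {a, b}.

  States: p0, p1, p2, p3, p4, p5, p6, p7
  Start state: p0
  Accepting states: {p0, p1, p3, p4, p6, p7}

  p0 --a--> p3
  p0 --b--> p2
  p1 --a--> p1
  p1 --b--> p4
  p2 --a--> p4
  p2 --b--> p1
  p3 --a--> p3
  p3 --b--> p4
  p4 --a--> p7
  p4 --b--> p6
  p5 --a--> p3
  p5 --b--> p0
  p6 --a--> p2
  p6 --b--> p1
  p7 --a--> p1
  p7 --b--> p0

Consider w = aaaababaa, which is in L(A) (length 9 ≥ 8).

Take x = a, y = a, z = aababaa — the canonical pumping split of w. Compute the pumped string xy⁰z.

xy⁰z = xz = a·aababaa = aaababaa.
Reading y = a takes A from p3 back to p3, so after x the machine is still in p3, and z then leads to the accepting state p3. Hence aaababaa ∈ L(A).

aaababaa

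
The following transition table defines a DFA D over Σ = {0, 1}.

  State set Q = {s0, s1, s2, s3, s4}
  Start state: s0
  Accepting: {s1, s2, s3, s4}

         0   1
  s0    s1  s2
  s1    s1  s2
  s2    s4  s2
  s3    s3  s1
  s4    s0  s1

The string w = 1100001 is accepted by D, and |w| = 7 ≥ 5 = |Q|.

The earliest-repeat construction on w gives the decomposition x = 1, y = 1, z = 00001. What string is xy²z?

xy^2z = 1·1·1·00001 = 11100001.
Reading y = 1 takes D from s2 back to s2, so after x·y·y the machine is still in s2, and z then leads to the accepting state s2. Hence 11100001 ∈ L(D).

11100001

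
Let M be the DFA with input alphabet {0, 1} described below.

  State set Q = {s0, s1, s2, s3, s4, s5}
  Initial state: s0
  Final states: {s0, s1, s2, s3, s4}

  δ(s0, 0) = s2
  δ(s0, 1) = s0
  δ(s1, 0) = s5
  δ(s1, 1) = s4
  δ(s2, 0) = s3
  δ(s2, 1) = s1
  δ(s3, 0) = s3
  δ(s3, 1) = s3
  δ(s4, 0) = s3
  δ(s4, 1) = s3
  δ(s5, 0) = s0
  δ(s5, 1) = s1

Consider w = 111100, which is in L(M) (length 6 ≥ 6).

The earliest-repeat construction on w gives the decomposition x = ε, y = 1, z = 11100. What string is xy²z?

xy^2z = ε·1·1·11100 = 1111100.
Reading y = 1 takes M from s0 back to s0, so after x·y·y the machine is still in s0, and z then leads to the accepting state s3. Hence 1111100 ∈ L(M).

1111100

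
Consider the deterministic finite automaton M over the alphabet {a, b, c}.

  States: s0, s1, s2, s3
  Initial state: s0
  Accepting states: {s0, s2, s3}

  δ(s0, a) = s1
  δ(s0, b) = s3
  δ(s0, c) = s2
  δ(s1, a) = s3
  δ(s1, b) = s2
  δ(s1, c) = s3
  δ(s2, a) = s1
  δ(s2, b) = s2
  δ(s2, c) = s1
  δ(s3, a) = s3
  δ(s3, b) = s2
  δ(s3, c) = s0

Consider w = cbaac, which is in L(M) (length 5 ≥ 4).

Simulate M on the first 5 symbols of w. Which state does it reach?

s0

State sequence: s0 -c-> s2 -b-> s2 -a-> s1 -a-> s3 -c-> s0

After reading 5 characters, M is in state s0.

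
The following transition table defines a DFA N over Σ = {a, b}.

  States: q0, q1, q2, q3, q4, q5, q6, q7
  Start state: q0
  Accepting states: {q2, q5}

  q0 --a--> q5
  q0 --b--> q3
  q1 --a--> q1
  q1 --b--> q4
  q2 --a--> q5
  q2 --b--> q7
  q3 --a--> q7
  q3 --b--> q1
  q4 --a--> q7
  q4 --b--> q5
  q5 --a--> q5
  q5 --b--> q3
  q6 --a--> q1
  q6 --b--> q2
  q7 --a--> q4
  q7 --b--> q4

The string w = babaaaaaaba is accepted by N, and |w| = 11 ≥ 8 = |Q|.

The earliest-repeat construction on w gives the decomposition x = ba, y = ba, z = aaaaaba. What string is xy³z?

babababaaaaaaba

xy^3z = ba·ba·ba·ba·aaaaaba = babababaaaaaaba.
Reading y = ba takes N from q7 back to q7, so after x·y·y·y the machine is still in q7, and z then leads to the accepting state q5. Hence babababaaaaaaba ∈ L(N).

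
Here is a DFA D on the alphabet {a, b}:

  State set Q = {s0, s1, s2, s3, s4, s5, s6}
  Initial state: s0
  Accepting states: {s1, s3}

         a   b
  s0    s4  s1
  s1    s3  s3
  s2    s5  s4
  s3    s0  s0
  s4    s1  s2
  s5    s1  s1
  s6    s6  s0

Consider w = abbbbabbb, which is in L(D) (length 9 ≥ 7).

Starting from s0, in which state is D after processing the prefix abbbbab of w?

s3

State sequence: s0 -a-> s4 -b-> s2 -b-> s4 -b-> s2 -b-> s4 -a-> s1 -b-> s3

After reading 7 characters, D is in state s3.
(This kind of state-tracing is the core of the pumping-lemma construction: with 7 states, pigeonhole forces a repeat within the first 7 steps.)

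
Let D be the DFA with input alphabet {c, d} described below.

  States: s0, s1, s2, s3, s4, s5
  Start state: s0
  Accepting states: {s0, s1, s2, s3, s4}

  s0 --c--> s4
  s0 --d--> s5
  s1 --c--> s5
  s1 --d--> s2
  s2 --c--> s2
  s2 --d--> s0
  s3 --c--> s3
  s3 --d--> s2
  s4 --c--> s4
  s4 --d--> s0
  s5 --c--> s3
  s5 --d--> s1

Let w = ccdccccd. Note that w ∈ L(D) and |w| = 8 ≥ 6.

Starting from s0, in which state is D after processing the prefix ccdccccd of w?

s0

State sequence: s0 -c-> s4 -c-> s4 -d-> s0 -c-> s4 -c-> s4 -c-> s4 -c-> s4 -d-> s0

After reading 8 characters, D is in state s0.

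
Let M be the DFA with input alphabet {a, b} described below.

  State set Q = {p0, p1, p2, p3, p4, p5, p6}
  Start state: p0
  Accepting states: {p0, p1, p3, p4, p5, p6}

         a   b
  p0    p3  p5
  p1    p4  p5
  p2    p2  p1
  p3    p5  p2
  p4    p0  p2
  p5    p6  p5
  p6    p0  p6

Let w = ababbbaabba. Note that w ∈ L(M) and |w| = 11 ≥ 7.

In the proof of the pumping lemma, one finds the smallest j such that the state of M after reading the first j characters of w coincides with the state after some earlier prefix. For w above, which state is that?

p2

State sequence: p0 -a-> p3 -b-> p2 -a-> p2 -b-> p1 -b-> p5 -b-> p5 -a-> p6 -a-> p0 -b-> p5 -b-> p5 -a-> p6
First repeat at step 3: p2 was already visited.

The earliest repeat is at step j = 3: M is in p2, which it already visited at step i = 2.
Since M has 7 states, any run of length ≥ 7 visits 7+1 states, so by pigeonhole some state repeats within the first 7 steps — that repeat gives the pumpable loop.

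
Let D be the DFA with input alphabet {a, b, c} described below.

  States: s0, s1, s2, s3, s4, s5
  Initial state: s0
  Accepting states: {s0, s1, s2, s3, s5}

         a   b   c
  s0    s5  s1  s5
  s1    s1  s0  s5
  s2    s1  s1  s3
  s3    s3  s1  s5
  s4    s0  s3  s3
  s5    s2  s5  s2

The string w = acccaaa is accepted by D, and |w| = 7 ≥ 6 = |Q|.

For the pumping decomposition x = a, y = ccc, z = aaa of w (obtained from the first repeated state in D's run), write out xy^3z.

xy^3z = a·ccc·ccc·ccc·aaa = acccccccccaaa.
Reading y = ccc takes D from s5 back to s5, so after x·y·y·y the machine is still in s5, and z then leads to the accepting state s1. Hence acccccccccaaa ∈ L(D).

acccccccccaaa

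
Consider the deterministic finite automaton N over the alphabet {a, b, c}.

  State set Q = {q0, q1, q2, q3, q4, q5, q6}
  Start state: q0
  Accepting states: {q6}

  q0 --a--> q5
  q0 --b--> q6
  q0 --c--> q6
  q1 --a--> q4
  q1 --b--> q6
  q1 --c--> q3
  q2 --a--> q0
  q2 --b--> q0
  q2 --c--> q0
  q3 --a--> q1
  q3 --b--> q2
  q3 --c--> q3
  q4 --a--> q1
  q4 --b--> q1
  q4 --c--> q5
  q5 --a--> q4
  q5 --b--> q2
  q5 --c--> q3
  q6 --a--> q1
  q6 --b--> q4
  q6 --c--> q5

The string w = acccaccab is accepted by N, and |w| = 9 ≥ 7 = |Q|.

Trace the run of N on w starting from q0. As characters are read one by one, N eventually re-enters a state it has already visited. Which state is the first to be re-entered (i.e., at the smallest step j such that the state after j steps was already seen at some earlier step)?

State sequence: q0 -a-> q5 -c-> q3 -c-> q3 -c-> q3 -a-> q1 -c-> q3 -c-> q3 -a-> q1 -b-> q6
First repeat at step 3: q3 was already visited.

The earliest repeat is at step j = 3: N is in q3, which it already visited at step i = 2.

q3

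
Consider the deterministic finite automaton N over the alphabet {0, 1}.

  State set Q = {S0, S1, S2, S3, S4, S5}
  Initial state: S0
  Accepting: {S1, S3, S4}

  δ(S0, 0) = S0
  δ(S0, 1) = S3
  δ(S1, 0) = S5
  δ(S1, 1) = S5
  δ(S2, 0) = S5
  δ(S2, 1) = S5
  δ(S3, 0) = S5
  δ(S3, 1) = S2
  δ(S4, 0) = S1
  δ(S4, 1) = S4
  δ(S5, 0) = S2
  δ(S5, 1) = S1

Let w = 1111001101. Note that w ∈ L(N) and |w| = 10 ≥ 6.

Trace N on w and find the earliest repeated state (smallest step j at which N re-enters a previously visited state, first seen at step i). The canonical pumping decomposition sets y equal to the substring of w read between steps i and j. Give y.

Run of N on w = 1 1 1 1 0 0 1 1 0 1:
  step 0: S0  (start)
  step 1: S3  (read 1: S0→S3)
  step 2: S2  (read 1: S3→S2)
  step 3: S5  (read 1: S2→S5)
  step 4: S1  (read 1: S5→S1)
  step 5: S5  (read 0: S1→S5)   ← first repeat (S5 seen earlier)
  step 6: S2  (read 0: S5→S2)
  step 7: S5  (read 1: S2→S5)
  step 8: S1  (read 1: S5→S1)
  step 9: S5  (read 0: S1→S5)
  step 10: S1  (read 1: S5→S1)

So i = 3, j = 5, giving x = w[0:3] = 111, y = w[3:5] = 10, z = w[5:10] = 01101.
Check: |xy| = 5 ≤ 6 and |y| = 2 ≥ 1. Reading y takes N from S5 back to S5, so every xyⁱz is accepted.
With |Q| = 6, pigeonhole forces a state repeat no later than step 6; the substring read between the first and second visits to that state can be pumped.

10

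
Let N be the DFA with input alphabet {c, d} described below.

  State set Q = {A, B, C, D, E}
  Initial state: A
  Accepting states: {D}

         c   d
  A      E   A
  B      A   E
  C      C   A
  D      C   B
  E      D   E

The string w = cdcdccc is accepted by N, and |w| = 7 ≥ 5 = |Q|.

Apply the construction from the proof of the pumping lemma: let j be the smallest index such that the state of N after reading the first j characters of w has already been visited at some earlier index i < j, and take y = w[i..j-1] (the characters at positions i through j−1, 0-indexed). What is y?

State sequence: A -c-> E -d-> E -c-> D -d-> B -c-> A -c-> E -c-> D
First repeat at step 2: E was already visited.

So i = 1, j = 2, giving x = w[0:1] = c, y = w[1:2] = d, z = w[2:7] = cdccc.
Check: |xy| = 2 ≤ 5 and |y| = 1 ≥ 1. Reading y takes N from E back to E, so every xyⁱz is accepted.
With |Q| = 5, pigeonhole forces a state repeat no later than step 5; the substring read between the first and second visits to that state can be pumped.

d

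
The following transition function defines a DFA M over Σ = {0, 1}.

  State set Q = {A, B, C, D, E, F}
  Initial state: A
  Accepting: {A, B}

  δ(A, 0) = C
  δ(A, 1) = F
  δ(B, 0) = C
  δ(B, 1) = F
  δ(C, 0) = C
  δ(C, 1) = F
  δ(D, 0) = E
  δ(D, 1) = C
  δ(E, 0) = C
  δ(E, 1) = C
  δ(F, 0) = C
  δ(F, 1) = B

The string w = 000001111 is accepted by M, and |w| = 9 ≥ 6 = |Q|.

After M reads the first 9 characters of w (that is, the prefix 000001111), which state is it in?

B

State sequence: A -0-> C -0-> C -0-> C -0-> C -0-> C -1-> F -1-> B -1-> F -1-> B

After reading 9 characters, M is in state B.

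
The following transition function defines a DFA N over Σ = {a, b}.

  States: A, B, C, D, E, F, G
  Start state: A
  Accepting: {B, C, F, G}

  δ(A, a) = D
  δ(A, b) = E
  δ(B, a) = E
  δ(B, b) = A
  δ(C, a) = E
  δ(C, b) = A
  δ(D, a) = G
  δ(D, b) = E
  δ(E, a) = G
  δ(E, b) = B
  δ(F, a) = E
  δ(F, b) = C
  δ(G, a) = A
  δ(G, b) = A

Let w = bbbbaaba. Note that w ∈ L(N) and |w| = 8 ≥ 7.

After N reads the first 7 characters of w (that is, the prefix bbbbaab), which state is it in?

Run of N on the first 7 characters of w = b b b b a a b:
  step 0: A  (start)
  step 1: E  (read b: A→E)
  step 2: B  (read b: E→B)
  step 3: A  (read b: B→A)
  step 4: E  (read b: A→E)
  step 5: G  (read a: E→G)
  step 6: A  (read a: G→A)
  step 7: E  (read b: A→E)

After reading 7 characters, N is in state E.

E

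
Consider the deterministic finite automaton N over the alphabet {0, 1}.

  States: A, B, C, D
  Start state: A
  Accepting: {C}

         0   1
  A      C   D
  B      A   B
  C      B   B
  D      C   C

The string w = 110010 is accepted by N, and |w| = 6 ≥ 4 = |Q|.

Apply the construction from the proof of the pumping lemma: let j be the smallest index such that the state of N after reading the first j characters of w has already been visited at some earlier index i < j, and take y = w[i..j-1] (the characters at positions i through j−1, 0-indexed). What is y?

Run of N on w = 1 1 0 0 1 0:
  step 0: A  (start)
  step 1: D  (read 1: A→D)
  step 2: C  (read 1: D→C)
  step 3: B  (read 0: C→B)
  step 4: A  (read 0: B→A)   ← first repeat (A seen earlier)
  step 5: D  (read 1: A→D)
  step 6: C  (read 0: D→C)

So i = 0, j = 4, giving x = w[0:0] = ε, y = w[0:4] = 1100, z = w[4:6] = 10.
Check: |xy| = 4 ≤ 4 and |y| = 4 ≥ 1. Reading y takes N from A back to A, so every xyⁱz is accepted.

1100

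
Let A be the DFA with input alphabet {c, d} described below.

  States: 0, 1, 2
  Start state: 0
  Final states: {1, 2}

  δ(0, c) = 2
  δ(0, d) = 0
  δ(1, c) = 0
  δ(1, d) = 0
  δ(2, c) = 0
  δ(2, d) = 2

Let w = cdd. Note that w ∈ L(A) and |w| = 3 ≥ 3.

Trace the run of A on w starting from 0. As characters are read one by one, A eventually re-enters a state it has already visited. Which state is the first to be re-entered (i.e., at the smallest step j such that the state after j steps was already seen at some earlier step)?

Run of A on w = c d d:
  step 0: 0  (start)
  step 1: 2  (read c: 0→2)
  step 2: 2  (read d: 2→2)   ← first repeat (2 seen earlier)
  step 3: 2  (read d: 2→2)

The earliest repeat is at step j = 2: A is in 2, which it already visited at step i = 1.
With |Q| = 3, pigeonhole forces a state repeat no later than step 3; the substring read between the first and second visits to that state can be pumped.

2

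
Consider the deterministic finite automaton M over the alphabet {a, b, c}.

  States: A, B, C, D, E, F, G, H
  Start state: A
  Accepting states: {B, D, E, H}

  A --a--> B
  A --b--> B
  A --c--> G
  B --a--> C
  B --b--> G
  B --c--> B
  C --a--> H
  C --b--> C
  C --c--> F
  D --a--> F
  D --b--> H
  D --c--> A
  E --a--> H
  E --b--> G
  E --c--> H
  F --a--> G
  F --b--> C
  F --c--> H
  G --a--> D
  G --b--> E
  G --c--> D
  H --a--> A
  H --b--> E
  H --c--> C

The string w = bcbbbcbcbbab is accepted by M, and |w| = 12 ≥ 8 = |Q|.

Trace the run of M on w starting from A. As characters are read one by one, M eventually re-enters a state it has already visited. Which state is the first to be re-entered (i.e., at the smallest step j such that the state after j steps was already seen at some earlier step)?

Run of M on w = b c b b b c b c b b a b:
  step 0: A  (start)
  step 1: B  (read b: A→B)
  step 2: B  (read c: B→B)   ← first repeat (B seen earlier)
  step 3: G  (read b: B→G)
  step 4: E  (read b: G→E)
  step 5: G  (read b: E→G)
  step 6: D  (read c: G→D)
  step 7: H  (read b: D→H)
  step 8: C  (read c: H→C)
  step 9: C  (read b: C→C)
  step 10: C  (read b: C→C)
  step 11: H  (read a: C→H)
  step 12: E  (read b: H→E)

The earliest repeat is at step j = 2: M is in B, which it already visited at step i = 1.

B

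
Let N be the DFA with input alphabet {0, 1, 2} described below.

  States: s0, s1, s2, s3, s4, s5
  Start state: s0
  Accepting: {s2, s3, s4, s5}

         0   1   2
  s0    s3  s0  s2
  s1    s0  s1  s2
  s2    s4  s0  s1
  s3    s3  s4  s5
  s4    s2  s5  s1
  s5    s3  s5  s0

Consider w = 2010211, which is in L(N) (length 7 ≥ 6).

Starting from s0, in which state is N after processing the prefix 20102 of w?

s5

State sequence: s0 -2-> s2 -0-> s4 -1-> s5 -0-> s3 -2-> s5

After reading 5 characters, N is in state s5.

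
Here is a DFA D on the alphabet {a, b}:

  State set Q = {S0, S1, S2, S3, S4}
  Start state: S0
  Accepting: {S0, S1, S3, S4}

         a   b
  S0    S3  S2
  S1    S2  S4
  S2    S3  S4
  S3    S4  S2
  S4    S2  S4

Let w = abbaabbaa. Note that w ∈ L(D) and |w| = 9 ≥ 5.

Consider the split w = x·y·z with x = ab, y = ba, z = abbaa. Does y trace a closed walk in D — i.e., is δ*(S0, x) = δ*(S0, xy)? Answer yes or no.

State sequence: S0 -a-> S3 -b-> S2 -b-> S4 -a-> S2

After x (step 2): S2. After xy (step 4): S2.
They match, so y = ba drives D around a cycle from S2 back to itself; pumping y any number of times keeps D in S2 before reading z, and xyⁱz ∈ L(D) for every i ≥ 0.

yes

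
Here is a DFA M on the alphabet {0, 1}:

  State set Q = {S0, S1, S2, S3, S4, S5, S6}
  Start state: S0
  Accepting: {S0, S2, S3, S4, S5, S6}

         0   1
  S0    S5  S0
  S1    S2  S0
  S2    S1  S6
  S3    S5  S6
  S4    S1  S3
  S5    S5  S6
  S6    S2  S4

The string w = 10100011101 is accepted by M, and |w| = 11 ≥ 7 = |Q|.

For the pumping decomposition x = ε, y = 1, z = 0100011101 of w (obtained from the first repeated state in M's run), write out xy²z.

xy^2z = ε·1·1·0100011101 = 110100011101.
Reading y = 1 takes M from S0 back to S0, so after x·y·y the machine is still in S0, and z then leads to the accepting state S6. Hence 110100011101 ∈ L(M).

110100011101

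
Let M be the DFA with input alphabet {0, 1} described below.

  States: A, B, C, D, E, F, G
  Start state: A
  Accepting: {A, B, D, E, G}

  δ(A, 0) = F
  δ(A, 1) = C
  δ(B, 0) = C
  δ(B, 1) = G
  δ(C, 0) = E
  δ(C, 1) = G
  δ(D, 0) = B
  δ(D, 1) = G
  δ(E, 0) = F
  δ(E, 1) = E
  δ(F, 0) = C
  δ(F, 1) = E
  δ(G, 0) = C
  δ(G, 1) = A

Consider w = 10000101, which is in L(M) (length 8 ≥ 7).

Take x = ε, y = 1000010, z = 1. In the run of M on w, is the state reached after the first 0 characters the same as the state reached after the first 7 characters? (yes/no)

no

Run of M on the first 7 characters of w = 1 0 0 0 0 1 0:
  step 0: A  (start)
  step 1: C  (read 1: A→C)
  step 2: E  (read 0: C→E)
  step 3: F  (read 0: E→F)
  step 4: C  (read 0: F→C)
  step 5: E  (read 0: C→E)
  step 6: E  (read 1: E→E)
  step 7: F  (read 0: E→F)

After x (step 0): A. After xy (step 7): F.
They differ (A ≠ F), so y is not a cycle from the state after x; this split is not the one the pumping-lemma construction produces, and pumping y need not keep the string in L(M).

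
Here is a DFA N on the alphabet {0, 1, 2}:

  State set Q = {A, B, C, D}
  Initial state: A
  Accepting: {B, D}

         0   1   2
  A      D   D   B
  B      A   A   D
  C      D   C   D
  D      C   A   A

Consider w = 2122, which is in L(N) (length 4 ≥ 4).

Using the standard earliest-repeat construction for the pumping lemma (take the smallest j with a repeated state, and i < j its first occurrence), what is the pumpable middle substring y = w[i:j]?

21

State sequence: A -2-> B -1-> A -2-> B -2-> D
First repeat at step 2: A was already visited.

So i = 0, j = 2, giving x = w[0:0] = ε, y = w[0:2] = 21, z = w[2:4] = 22.
Check: |xy| = 2 ≤ 4 and |y| = 2 ≥ 1. Reading y takes N from A back to A, so every xyⁱz is accepted.
The DFA has 4 states, so the proof of the pumping lemma guarantees a repeated state among the first 4+1 visited; the segment between the two visits is the pumpable y.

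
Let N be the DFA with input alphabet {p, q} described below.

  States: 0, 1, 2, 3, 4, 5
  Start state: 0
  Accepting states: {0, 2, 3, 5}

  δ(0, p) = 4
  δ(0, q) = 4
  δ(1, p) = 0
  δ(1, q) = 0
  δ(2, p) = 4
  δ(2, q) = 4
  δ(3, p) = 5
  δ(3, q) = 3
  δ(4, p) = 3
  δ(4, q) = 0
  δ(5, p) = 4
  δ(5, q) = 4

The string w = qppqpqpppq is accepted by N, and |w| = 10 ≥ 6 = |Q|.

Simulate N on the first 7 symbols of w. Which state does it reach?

5

State sequence: 0 -q-> 4 -p-> 3 -p-> 5 -q-> 4 -p-> 3 -q-> 3 -p-> 5

After reading 7 characters, N is in state 5.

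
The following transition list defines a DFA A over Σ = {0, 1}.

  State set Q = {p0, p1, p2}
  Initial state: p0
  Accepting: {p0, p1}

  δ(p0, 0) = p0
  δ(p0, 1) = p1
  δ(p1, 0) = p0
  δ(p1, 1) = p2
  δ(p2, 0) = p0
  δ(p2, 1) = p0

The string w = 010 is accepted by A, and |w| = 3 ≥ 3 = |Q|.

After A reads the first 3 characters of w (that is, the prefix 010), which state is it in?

p0

Run of A on the first 3 characters of w = 0 1 0:
  step 0: p0  (start)
  step 1: p0  (read 0: p0→p0)
  step 2: p1  (read 1: p0→p1)
  step 3: p0  (read 0: p1→p0)

After reading 3 characters, A is in state p0.
(This kind of state-tracing is the core of the pumping-lemma construction: with 3 states, pigeonhole forces a repeat within the first 3 steps.)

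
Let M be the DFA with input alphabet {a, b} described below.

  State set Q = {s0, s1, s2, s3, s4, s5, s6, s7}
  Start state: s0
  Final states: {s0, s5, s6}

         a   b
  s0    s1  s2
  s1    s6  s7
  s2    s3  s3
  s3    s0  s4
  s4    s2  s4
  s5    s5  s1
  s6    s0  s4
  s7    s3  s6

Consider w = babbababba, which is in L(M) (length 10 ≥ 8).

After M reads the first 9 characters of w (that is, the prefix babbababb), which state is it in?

s3

State sequence: s0 -b-> s2 -a-> s3 -b-> s4 -b-> s4 -a-> s2 -b-> s3 -a-> s0 -b-> s2 -b-> s3

After reading 9 characters, M is in state s3.
(This kind of state-tracing is the core of the pumping-lemma construction: with 8 states, pigeonhole forces a repeat within the first 8 steps.)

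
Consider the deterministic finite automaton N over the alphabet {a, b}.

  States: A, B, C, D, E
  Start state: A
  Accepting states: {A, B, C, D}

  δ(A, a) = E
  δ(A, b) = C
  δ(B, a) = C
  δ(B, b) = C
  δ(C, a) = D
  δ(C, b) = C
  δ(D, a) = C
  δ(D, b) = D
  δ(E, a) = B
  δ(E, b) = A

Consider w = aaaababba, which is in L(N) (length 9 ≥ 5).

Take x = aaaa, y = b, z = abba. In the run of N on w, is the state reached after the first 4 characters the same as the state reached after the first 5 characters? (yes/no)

Run of N on the first 5 characters of w = a a a a b:
  step 0: A  (start)
  step 1: E  (read a: A→E)
  step 2: B  (read a: E→B)
  step 3: C  (read a: B→C)
  step 4: D  (read a: C→D)
  step 5: D  (read b: D→D)

After x (step 4): D. After xy (step 5): D.
They match, so y = b drives N around a cycle from D back to itself; pumping y any number of times keeps N in D before reading z, and xyⁱz ∈ L(N) for every i ≥ 0.

yes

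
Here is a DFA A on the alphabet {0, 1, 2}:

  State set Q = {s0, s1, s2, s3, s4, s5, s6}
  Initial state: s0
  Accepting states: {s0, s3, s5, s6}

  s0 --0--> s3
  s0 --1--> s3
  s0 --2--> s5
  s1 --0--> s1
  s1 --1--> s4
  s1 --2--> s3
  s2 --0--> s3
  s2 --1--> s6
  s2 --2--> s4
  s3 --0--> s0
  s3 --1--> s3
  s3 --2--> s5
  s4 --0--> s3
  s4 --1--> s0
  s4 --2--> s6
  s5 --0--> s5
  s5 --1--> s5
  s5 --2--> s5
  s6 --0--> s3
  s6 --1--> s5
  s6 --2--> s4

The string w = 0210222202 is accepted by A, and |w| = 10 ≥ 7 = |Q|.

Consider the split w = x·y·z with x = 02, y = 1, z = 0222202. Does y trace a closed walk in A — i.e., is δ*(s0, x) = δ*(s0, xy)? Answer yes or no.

State sequence: s0 -0-> s3 -2-> s5 -1-> s5

After x (step 2): s5. After xy (step 3): s5.
They match, so y = 1 drives A around a cycle from s5 back to itself; pumping y any number of times keeps A in s5 before reading z, and xyⁱz ∈ L(A) for every i ≥ 0.

yes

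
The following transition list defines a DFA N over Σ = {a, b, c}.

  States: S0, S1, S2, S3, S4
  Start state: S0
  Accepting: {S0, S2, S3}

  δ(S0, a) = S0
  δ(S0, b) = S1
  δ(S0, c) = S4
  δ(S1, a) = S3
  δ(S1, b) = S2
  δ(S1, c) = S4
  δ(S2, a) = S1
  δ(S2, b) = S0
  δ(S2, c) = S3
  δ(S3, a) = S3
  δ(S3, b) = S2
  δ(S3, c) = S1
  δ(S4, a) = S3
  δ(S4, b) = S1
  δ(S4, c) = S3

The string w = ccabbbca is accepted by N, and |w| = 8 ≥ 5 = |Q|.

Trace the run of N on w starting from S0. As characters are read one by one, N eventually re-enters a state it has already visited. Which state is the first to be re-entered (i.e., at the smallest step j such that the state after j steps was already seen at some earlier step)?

Run of N on w = c c a b b b c a:
  step 0: S0  (start)
  step 1: S4  (read c: S0→S4)
  step 2: S3  (read c: S4→S3)
  step 3: S3  (read a: S3→S3)   ← first repeat (S3 seen earlier)
  step 4: S2  (read b: S3→S2)
  step 5: S0  (read b: S2→S0)
  step 6: S1  (read b: S0→S1)
  step 7: S4  (read c: S1→S4)
  step 8: S3  (read a: S4→S3)

The earliest repeat is at step j = 3: N is in S3, which it already visited at step i = 2.
The DFA has 5 states, so the proof of the pumping lemma guarantees a repeated state among the first 5+1 visited; the segment between the two visits is the pumpable y.

S3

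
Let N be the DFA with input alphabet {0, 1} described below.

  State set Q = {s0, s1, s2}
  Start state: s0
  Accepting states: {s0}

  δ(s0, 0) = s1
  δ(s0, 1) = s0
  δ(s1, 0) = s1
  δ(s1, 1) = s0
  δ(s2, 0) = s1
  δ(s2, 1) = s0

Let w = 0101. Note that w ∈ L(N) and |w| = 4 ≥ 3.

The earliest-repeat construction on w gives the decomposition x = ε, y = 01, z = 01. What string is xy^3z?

01010101

xy^3z = ε·01·01·01·01 = 01010101.
Reading y = 01 takes N from s0 back to s0, so after x·y·y·y the machine is still in s0, and z then leads to the accepting state s0. Hence 01010101 ∈ L(N).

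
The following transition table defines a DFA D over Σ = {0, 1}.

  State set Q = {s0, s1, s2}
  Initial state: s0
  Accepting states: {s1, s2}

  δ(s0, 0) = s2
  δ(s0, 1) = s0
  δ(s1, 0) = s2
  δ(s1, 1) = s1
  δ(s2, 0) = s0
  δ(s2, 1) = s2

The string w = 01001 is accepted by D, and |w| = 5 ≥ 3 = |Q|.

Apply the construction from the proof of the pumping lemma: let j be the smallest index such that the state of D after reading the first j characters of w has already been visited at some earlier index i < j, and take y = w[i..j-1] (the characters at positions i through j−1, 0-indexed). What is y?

1

Run of D on w = 0 1 0 0 1:
  step 0: s0  (start)
  step 1: s2  (read 0: s0→s2)
  step 2: s2  (read 1: s2→s2)   ← first repeat (s2 seen earlier)
  step 3: s0  (read 0: s2→s0)
  step 4: s2  (read 0: s0→s2)
  step 5: s2  (read 1: s2→s2)

So i = 1, j = 2, giving x = w[0:1] = 0, y = w[1:2] = 1, z = w[2:5] = 001.
Check: |xy| = 2 ≤ 3 and |y| = 1 ≥ 1. Reading y takes D from s2 back to s2, so every xyⁱz is accepted.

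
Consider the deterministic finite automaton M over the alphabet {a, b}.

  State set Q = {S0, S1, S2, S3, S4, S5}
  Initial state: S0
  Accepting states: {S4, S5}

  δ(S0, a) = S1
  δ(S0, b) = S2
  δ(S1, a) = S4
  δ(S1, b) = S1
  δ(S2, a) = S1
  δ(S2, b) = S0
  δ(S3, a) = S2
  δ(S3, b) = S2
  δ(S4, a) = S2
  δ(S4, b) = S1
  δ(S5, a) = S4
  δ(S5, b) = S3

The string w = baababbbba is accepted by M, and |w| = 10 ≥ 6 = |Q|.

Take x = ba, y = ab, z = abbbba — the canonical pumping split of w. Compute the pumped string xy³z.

xy^3z = ba·ab·ab·ab·abbbba = baababababbbba.
Reading y = ab takes M from S1 back to S1, so after x·y·y·y the machine is still in S1, and z then leads to the accepting state S4. Hence baababababbbba ∈ L(M).

baababababbbba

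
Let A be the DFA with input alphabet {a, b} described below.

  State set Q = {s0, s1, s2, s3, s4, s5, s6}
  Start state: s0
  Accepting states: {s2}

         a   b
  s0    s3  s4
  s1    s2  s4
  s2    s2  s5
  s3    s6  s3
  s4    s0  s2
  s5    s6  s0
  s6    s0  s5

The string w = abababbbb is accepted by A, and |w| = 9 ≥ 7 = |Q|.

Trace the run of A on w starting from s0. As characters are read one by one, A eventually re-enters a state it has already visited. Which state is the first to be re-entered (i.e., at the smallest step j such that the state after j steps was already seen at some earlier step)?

State sequence: s0 -a-> s3 -b-> s3 -a-> s6 -b-> s5 -a-> s6 -b-> s5 -b-> s0 -b-> s4 -b-> s2
First repeat at step 2: s3 was already visited.

The earliest repeat is at step j = 2: A is in s3, which it already visited at step i = 1.

s3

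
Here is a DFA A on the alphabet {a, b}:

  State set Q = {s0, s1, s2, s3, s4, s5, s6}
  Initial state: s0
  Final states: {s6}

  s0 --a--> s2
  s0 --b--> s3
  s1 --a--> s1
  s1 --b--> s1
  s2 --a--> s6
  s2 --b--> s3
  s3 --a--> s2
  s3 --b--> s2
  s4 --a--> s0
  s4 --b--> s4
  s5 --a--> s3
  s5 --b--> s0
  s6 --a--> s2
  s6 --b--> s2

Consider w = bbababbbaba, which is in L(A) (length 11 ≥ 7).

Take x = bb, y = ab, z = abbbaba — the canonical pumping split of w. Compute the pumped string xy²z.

xy^2z = bb·ab·ab·abbbaba = bbabababbbaba.
Reading y = ab takes A from s2 back to s2, so after x·y·y the machine is still in s2, and z then leads to the accepting state s6. Hence bbabababbbaba ∈ L(A).

bbabababbbaba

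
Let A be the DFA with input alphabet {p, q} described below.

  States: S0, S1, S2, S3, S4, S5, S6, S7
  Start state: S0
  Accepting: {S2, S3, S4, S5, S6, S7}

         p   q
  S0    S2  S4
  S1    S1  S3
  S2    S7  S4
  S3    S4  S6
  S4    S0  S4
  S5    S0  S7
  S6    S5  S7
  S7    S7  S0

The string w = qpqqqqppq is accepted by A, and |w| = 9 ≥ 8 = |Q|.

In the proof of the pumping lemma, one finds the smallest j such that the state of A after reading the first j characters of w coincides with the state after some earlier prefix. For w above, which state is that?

S0

State sequence: S0 -q-> S4 -p-> S0 -q-> S4 -q-> S4 -q-> S4 -q-> S4 -p-> S0 -p-> S2 -q-> S4
First repeat at step 2: S0 was already visited.

The earliest repeat is at step j = 2: A is in S0, which it already visited at step i = 0.
Pumping length from the standard proof: p = 8 (the number of states). The repeated state found above gives |xy| = j ≤ 8 and |y| = j − i ≥ 1.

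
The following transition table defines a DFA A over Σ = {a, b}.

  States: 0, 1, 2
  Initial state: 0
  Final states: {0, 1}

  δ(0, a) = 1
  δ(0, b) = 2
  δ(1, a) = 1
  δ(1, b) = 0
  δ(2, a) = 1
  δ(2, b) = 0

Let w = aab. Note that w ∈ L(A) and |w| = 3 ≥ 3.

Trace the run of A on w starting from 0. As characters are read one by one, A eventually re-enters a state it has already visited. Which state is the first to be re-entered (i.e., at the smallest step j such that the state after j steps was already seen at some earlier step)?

Run of A on w = a a b:
  step 0: 0  (start)
  step 1: 1  (read a: 0→1)
  step 2: 1  (read a: 1→1)   ← first repeat (1 seen earlier)
  step 3: 0  (read b: 1→0)

The earliest repeat is at step j = 2: A is in 1, which it already visited at step i = 1.
With |Q| = 3, pigeonhole forces a state repeat no later than step 3; the substring read between the first and second visits to that state can be pumped.

1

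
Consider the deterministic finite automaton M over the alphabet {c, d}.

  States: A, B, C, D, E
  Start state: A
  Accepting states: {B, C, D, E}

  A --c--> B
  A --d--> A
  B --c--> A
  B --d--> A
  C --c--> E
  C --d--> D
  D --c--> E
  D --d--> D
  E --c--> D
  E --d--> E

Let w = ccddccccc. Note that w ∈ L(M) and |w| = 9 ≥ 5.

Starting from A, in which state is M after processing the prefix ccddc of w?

Run of M on the first 5 characters of w = c c d d c:
  step 0: A  (start)
  step 1: B  (read c: A→B)
  step 2: A  (read c: B→A)
  step 3: A  (read d: A→A)
  step 4: A  (read d: A→A)
  step 5: B  (read c: A→B)

After reading 5 characters, M is in state B.

B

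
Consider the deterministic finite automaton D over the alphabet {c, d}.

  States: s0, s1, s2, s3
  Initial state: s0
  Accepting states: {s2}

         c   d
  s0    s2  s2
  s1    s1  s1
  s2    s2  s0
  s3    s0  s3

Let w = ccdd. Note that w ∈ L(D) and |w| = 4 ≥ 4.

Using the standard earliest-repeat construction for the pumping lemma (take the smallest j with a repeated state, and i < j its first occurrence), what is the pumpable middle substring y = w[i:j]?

State sequence: s0 -c-> s2 -c-> s2 -d-> s0 -d-> s2
First repeat at step 2: s2 was already visited.

So i = 1, j = 2, giving x = w[0:1] = c, y = w[1:2] = c, z = w[2:4] = dd.
Check: |xy| = 2 ≤ 4 and |y| = 1 ≥ 1. Reading y takes D from s2 back to s2, so every xyⁱz is accepted.
The DFA has 4 states, so the proof of the pumping lemma guarantees a repeated state among the first 4+1 visited; the segment between the two visits is the pumpable y.

c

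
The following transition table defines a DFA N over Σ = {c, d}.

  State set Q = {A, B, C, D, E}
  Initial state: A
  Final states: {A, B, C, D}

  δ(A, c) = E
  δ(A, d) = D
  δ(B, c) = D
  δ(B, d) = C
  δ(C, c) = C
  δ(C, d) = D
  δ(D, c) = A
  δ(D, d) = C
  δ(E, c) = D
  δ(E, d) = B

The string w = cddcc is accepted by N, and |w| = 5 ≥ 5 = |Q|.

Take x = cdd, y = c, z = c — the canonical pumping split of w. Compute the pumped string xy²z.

cddccc

xy^2z = cdd·c·c·c = cddccc.
Reading y = c takes N from C back to C, so after x·y·y the machine is still in C, and z then leads to the accepting state C. Hence cddccc ∈ L(N).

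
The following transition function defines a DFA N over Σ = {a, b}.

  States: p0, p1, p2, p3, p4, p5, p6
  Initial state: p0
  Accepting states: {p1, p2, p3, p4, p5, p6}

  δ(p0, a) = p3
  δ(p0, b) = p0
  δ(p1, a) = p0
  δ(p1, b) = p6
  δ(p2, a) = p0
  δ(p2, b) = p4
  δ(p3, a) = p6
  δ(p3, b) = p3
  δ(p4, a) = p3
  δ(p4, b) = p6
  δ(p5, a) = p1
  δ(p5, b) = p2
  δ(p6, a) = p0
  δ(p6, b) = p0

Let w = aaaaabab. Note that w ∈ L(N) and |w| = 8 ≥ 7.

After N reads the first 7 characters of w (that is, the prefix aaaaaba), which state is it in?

State sequence: p0 -a-> p3 -a-> p6 -a-> p0 -a-> p3 -a-> p6 -b-> p0 -a-> p3

After reading 7 characters, N is in state p3.

p3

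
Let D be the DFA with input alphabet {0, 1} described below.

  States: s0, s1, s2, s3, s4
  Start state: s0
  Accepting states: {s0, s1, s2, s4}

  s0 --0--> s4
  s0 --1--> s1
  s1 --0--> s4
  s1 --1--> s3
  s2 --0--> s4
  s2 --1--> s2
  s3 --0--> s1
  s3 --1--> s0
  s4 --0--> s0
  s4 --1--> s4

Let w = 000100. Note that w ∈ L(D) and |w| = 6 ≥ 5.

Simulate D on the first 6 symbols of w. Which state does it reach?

s4

Run of D on the first 6 characters of w = 0 0 0 1 0 0:
  step 0: s0  (start)
  step 1: s4  (read 0: s0→s4)
  step 2: s0  (read 0: s4→s0)
  step 3: s4  (read 0: s0→s4)
  step 4: s4  (read 1: s4→s4)
  step 5: s0  (read 0: s4→s0)
  step 6: s4  (read 0: s0→s4)

After reading 6 characters, D is in state s4.
(This kind of state-tracing is the core of the pumping-lemma construction: with 5 states, pigeonhole forces a repeat within the first 5 steps.)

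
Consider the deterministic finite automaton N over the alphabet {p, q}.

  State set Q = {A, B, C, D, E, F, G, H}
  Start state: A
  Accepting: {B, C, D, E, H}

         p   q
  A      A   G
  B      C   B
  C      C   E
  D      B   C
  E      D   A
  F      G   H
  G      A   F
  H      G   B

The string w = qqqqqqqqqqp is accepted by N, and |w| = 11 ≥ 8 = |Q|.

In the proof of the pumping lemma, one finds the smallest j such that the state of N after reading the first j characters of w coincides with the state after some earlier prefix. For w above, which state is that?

B

State sequence: A -q-> G -q-> F -q-> H -q-> B -q-> B -q-> B -q-> B -q-> B -q-> B -q-> B -p-> C
First repeat at step 5: B was already visited.

The earliest repeat is at step j = 5: N is in B, which it already visited at step i = 4.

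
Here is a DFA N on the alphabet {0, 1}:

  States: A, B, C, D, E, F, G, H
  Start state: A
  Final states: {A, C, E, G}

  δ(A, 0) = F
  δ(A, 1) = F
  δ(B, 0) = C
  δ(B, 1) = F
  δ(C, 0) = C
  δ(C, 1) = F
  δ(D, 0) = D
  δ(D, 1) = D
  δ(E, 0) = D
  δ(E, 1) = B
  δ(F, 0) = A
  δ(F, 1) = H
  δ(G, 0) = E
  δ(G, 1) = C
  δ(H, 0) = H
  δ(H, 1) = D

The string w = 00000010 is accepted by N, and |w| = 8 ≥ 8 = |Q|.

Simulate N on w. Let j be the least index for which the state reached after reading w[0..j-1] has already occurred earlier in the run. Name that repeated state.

A

Run of N on w = 0 0 0 0 0 0 1 0:
  step 0: A  (start)
  step 1: F  (read 0: A→F)
  step 2: A  (read 0: F→A)   ← first repeat (A seen earlier)
  step 3: F  (read 0: A→F)
  step 4: A  (read 0: F→A)
  step 5: F  (read 0: A→F)
  step 6: A  (read 0: F→A)
  step 7: F  (read 1: A→F)
  step 8: A  (read 0: F→A)

The earliest repeat is at step j = 2: N is in A, which it already visited at step i = 0.
Since N has 8 states, any run of length ≥ 8 visits 8+1 states, so by pigeonhole some state repeats within the first 8 steps — that repeat gives the pumpable loop.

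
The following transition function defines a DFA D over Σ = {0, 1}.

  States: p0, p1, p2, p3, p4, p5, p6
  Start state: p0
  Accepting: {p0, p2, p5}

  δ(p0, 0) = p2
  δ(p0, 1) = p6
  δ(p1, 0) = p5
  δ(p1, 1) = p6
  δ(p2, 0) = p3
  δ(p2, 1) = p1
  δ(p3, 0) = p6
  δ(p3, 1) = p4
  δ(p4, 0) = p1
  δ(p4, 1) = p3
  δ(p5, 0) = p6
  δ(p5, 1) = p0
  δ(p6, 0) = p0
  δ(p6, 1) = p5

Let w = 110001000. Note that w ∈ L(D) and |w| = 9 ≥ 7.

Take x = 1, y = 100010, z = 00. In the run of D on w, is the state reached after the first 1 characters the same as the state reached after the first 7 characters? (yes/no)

State sequence: p0 -1-> p6 -1-> p5 -0-> p6 -0-> p0 -0-> p2 -1-> p1 -0-> p5

After x (step 1): p6. After xy (step 7): p5.
They differ (p6 ≠ p5), so y is not a cycle from the state after x; this split is not the one the pumping-lemma construction produces, and pumping y need not keep the string in L(D).

no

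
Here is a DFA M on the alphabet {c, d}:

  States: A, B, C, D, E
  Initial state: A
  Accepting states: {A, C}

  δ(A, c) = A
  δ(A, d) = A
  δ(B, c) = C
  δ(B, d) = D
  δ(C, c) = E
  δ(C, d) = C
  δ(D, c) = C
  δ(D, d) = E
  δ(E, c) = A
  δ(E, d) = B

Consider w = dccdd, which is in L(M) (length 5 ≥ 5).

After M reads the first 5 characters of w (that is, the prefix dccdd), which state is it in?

A

Run of M on the first 5 characters of w = d c c d d:
  step 0: A  (start)
  step 1: A  (read d: A→A)
  step 2: A  (read c: A→A)
  step 3: A  (read c: A→A)
  step 4: A  (read d: A→A)
  step 5: A  (read d: A→A)

After reading 5 characters, M is in state A.
(This kind of state-tracing is the core of the pumping-lemma construction: with 5 states, pigeonhole forces a repeat within the first 5 steps.)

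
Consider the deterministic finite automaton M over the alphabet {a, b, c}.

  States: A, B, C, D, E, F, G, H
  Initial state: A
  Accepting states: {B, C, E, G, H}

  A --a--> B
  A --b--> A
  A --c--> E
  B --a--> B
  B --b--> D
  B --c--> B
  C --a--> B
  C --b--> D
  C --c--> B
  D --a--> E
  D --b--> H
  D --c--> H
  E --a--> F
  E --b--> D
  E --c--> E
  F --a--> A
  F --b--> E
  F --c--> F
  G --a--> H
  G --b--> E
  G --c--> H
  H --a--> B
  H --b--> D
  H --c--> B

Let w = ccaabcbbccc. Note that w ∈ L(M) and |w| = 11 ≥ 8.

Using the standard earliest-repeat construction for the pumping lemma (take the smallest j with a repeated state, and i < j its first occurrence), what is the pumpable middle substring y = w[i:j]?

State sequence: A -c-> E -c-> E -a-> F -a-> A -b-> A -c-> E -b-> D -b-> H -c-> B -c-> B -c-> B
First repeat at step 2: E was already visited.

So i = 1, j = 2, giving x = w[0:1] = c, y = w[1:2] = c, z = w[2:11] = aabcbbccc.
Check: |xy| = 2 ≤ 8 and |y| = 1 ≥ 1. Reading y takes M from E back to E, so every xyⁱz is accepted.
The DFA has 8 states, so the proof of the pumping lemma guarantees a repeated state among the first 8+1 visited; the segment between the two visits is the pumpable y.

c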